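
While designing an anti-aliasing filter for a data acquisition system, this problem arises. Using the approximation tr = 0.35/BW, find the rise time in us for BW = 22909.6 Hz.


Rise time from bandwidth relationship:
tr = 0.35 / BW
   = 0.35 / 22909.6
   = 1.527743828e-05 s
   = 15.2774 us

15.2774 us


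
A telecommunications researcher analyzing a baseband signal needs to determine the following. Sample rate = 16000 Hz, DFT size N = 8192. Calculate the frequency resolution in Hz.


DFT frequency resolution:
df = fs / N
   = 16000 / 8192
   = 1.9531 Hz

1.9531 Hz


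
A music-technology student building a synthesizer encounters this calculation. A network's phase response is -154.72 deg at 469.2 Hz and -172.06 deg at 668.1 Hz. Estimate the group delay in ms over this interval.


Group delay from phase difference:
tau = -d(phi)/d(omega)
d(phi) = -17.34 deg = -0.30264 rad
d(omega) = 2*pi*(668.1 - 469.2) = 1249.7256 rad/s
tau = -(-0.30264) / 1249.7256
    = 0.2422 ms

0.2422 ms


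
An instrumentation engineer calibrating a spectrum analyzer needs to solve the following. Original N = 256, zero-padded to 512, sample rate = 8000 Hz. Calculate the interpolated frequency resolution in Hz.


Frequency resolution after zero-padding:
N_padded = 256 * 2 = 512
df = fs / N_padded
   = 8000 / 512
   = 15.625 Hz

15.625 Hz


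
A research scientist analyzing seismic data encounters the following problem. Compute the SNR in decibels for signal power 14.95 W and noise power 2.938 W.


SNR in decibels:
SNR = 10 * log10(Ps / Pn)
    = 10 * log10(14.95 / 2.938)
    = 10 * log10(5.0885)
    = 10 * 0.7066
    = 7.07 dB

7.07 dB


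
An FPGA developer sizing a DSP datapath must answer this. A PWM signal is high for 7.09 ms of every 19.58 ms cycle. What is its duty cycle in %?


Duty cycle as a percentage:
DC = (t_on / T) * 100
   = (7.09 / 19.58) * 100
   = 0.362104 * 100
   = 36.21 %

36.21 %


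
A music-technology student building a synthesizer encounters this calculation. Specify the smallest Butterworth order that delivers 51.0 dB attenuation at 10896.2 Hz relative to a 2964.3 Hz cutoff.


Butterworth filter order formula:
n = log10(10^(A/10) - 1) / (2 * log10(f_stop/f_pass))
10^(51.0/10) - 1 = 125891.5412
f_stop/f_pass = 10896.2 / 2964.3 = 3.6758
n = 4.5105 -> ceil = 5

5


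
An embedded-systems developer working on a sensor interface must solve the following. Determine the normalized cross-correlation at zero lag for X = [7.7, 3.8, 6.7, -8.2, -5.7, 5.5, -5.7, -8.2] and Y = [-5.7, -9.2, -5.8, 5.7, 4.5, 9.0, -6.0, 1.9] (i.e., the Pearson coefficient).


Pearson correlation coefficient (population):
r = cov(X,Y) / (std(X) * std(Y))
Mean X = -0.5125, Mean Y = -0.7
Cov(X,Y) = -15.60625
Std(X) = 6.578647, Std(Y) = 6.326531
r = -0.375

-0.375


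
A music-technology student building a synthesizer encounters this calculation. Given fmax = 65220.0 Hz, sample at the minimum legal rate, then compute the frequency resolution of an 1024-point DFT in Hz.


Step 1 — Nyquist sampling rate:
fs = 2 * fmax = 2 * 65220.0 = 130440.0 Hz

Step 2 — DFT bin spacing:
df = fs / N = 130440.0 / 1024 = 127.3828 Hz

127.3828 Hz


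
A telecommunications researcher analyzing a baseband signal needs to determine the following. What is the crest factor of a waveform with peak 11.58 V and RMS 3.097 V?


Crest factor is the ratio of peak to RMS:
CF = V_peak / V_rms
   = 11.58 / 3.097
   = 3.7391

3.7391


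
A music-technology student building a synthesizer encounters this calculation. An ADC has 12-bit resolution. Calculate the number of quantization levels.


Number of quantization levels = 2^N
= 2^12
= 4096

4096


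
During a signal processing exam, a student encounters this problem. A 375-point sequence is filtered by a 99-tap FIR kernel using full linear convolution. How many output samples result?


Linear convolution output length:
L = N + M - 1
  = 375 + 99 - 1
  = 473 samples

473


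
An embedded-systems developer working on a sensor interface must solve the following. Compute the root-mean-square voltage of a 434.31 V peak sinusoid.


RMS voltage for a sinusoidal waveform:
V_rms = V_peak / sqrt(2)
      = 434.31 / 1.414214
      = 307.104 V

307.104 V


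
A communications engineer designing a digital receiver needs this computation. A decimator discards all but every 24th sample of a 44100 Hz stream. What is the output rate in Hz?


Decimation reduces the sample rate:
fs_out = fs_in / M
       = 44100 / 24
       = 1837.5 Hz

1837.5 Hz


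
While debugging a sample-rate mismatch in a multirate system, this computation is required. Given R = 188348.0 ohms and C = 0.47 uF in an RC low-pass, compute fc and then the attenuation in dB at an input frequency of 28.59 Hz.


Step 1 — cutoff frequency:
fc = 1 / (2*pi*R*C)
C = 0.47 uF = 4.7e-07 F
fc = 1 / (2*pi*188348.0*4.7e-07)
   = 1.79788 Hz

Step 2 — magnitude at f = 28.59 Hz:
|H(f)| = 1 / sqrt(1 + (f/fc)^2)
f/fc = 28.59 / 1.79788 = 15.902062
|H| = 1 / sqrt(1 + 252.875576) = 0.062761
|H|_dB = 20*log10(0.062761) = -24.05 dB

fc = 1.79788 Hz; |H(28.59 Hz)| = -24.05 dB


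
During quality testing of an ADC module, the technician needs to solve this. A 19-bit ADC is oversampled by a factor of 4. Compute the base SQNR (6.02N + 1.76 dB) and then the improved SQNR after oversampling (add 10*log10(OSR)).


Step 1 — baseline SQNR at Nyquist:
SQNR_base = 6.02*N + 1.76
          = 6.02*19 + 1.76
          = 116.14 dB

Step 2 — oversampling processing gain:
G = 10*log10(OSR) = 10*log10(4) = 6.02 dB

Step 3 — total:
SQNR_total = 116.14 + 6.02 = 122.16 dB

Base SQNR = 116.14 dB; oversampled SQNR = 122.16 dB


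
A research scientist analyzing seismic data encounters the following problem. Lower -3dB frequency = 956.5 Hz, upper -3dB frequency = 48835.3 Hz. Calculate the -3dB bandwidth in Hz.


Bandwidth is the difference of -3dB frequencies:
BW = f_high - f_low
   = 48835.3 - 956.5
   = 47878.8 Hz

47878.8 Hz


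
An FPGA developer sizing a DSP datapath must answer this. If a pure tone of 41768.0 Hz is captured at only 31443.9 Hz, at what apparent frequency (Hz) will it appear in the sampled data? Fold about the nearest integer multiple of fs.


Compute the nearest integer multiple of fs to the signal:
n = round(41768.0 / 31443.9) = 1
f_alias = |41768.0 - 1 * 31443.9|
        = |41768.0 - 31443.9|
        = 10324.1 Hz

10324.1


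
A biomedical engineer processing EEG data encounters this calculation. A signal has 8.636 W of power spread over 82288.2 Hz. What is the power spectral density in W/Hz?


Power spectral density:
PSD = P / BW
    = 8.636 / 82288.2
    = 0.00010495 W/Hz

0.00010495 W/Hz


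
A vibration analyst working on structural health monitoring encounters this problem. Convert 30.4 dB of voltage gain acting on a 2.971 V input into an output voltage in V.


Output voltage from dB gain:
V_out = V_in * 10^(gain_dB / 20)
      = 2.971 * 10^(30.4 / 20)
      = 2.971 * 33.113112
      = 98.3791 V

98.3791 V


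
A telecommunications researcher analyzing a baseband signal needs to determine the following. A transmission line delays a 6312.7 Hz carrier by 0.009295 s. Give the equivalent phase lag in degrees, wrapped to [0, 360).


Phase shift from frequency and time delay:
phi = 360 * f * t_delay
    = 360 * 6312.7 * 0.009295
    = 21123.56 degrees
    mod 360 = 243.56 degrees

243.56 degrees


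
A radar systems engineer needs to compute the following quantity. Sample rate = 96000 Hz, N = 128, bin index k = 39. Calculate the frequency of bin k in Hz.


Frequency of DFT bin k:
f_k = k * fs / N
    = 39 * 96000 / 128
    = 3744000 / 128
    = 29250.0 Hz

29250.0 Hz


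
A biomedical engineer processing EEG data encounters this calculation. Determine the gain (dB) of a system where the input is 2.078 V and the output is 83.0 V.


Voltage gain in dB:
G = 20 * log10(Vout / Vin)
  = 20 * log10(83.0 / 2.078)
  = 20 * log10(39.942252)
  = 20 * 1.601433
  = 32.03 dB

32.03 dB


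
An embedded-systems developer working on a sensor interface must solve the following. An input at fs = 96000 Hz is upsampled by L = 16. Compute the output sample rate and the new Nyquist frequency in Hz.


Step 1 — output sample rate after interpolation by L:
fs_out = L * fs_in = 16 * 96000 = 1536000 Hz

Step 2 — Nyquist frequency of the output stream:
f_Nyq = fs_out / 2 = 1536000 / 2 = 768000.0 Hz

fs_out = 1536000 Hz; f_Nyquist = 768000.0 Hz


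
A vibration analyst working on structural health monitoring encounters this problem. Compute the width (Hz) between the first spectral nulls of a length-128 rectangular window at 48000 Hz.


Main lobe width for a rectangular window:
Width = 2 * fs / N
      = 2 * 48000 / 128
      = 96000 / 128
      = 750.0 Hz

750.0 Hz


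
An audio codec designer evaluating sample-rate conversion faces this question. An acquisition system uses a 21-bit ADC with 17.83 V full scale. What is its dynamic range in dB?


Dynamic range from full-scale to LSB:
V_min = V_max / 2^bits = 17.83 / 2^21
DR = 20 * log10(V_max / V_min)
   = 20 * log10(2^21)
   = 20 * 21 * log10(2)
   = 126.43 dB

126.43 dB


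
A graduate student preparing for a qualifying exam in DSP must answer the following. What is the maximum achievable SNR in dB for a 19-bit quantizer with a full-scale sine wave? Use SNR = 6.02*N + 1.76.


Theoretical SNR for a full-scale sinusoid:
SNR = 6.02 * N + 1.76
    = 6.02 * 19 + 1.76
    = 114.38 + 1.76
    = 116.14 dB

116.14 dB


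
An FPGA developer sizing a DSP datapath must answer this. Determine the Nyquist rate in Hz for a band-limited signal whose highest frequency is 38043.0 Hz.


The Nyquist rate is twice the maximum frequency component.
fs_min = 2 * fmax
      = 2 * 38043.0
      = 76086.0 Hz

76086.0


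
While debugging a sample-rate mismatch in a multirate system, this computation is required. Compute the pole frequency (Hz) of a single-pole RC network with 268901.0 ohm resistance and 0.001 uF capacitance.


Cutoff frequency of a first-order RC filter:
fc = 1 / (2 * pi * R * C)
C = 0.001 uF = 1e-09 F
fc = 1 / (2 * pi * 268901.0 * 1e-09)
   = 1 / 0.0016895548122859
   = 591.87189 Hz

591.87189 Hz


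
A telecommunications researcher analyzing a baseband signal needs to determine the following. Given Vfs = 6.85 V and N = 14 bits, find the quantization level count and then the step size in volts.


Step 1 — number of quantization levels:
L = 2^N = 2^14 = 16384

Step 2 — LSB step size:
delta = Vfs / L
      = 6.85 / 16384
      = 0.00041809 V

Levels = 16384; step size = 0.00041809 V


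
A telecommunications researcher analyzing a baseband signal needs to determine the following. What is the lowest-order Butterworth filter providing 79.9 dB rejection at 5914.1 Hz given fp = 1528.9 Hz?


Butterworth filter order formula:
n = log10(10^(A/10) - 1) / (2 * log10(f_stop/f_pass))
10^(79.9/10) - 1 = 97723721.0956
f_stop/f_pass = 5914.1 / 1528.9 = 3.8682
n = 6.7999 -> ceil = 7

7


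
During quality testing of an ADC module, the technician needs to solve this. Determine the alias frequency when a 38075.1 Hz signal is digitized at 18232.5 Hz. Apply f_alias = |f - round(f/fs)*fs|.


Compute the nearest integer multiple of fs to the signal:
n = round(38075.1 / 18232.5) = 2
f_alias = |38075.1 - 2 * 18232.5|
        = |38075.1 - 36465.0|
        = 1610.1 Hz

1610.1


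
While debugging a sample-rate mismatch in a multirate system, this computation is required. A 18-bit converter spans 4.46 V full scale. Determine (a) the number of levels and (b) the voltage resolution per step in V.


Step 1 — number of quantization levels:
L = 2^N = 2^18 = 262144

Step 2 — LSB step size:
delta = Vfs / L
      = 4.46 / 262144
      = 1.701e-05 V

Levels = 262144; step size = 1.701e-05 V


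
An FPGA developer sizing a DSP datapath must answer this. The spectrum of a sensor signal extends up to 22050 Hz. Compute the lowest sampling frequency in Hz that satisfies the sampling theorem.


The Nyquist rate is twice the maximum frequency component.
fs_min = 2 * fmax
      = 2 * 22050
      = 44100 Hz

44100


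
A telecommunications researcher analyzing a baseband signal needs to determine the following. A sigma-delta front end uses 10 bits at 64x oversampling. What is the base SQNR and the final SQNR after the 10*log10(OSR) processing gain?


Step 1 — baseline SQNR at Nyquist:
SQNR_base = 6.02*N + 1.76
          = 6.02*10 + 1.76
          = 61.96 dB

Step 2 — oversampling processing gain:
G = 10*log10(OSR) = 10*log10(64) = 18.06 dB

Step 3 — total:
SQNR_total = 61.96 + 18.06 = 80.02 dB

Base SQNR = 61.96 dB; oversampled SQNR = 80.02 dB


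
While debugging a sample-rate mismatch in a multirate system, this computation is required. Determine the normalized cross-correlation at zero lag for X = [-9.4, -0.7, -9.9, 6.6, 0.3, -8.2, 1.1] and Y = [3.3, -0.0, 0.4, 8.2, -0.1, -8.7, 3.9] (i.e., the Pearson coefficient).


Pearson correlation coefficient (population):
r = cov(X,Y) / (std(X) * std(Y))
Mean X = -2.8857, Mean Y = 1.0
Cov(X,Y) = 16.42
Std(X) = 5.863551, Std(Y) = 4.813671
r = 0.5817

0.5817


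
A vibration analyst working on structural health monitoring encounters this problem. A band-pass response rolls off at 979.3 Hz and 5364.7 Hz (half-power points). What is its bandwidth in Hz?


Bandwidth is the difference of -3dB frequencies:
BW = f_high - f_low
   = 5364.7 - 979.3
   = 4385.4 Hz

4385.4 Hz


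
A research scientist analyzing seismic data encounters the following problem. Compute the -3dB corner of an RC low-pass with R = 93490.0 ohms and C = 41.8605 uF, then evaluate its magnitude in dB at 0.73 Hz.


Step 1 — cutoff frequency:
fc = 1 / (2*pi*R*C)
C = 41.8605 uF = 4.18605e-05 F
fc = 1 / (2*pi*93490.0*4.18605e-05)
   = 0.0406678 Hz

Step 2 — magnitude at f = 0.73 Hz:
|H(f)| = 1 / sqrt(1 + (f/fc)^2)
f/fc = 0.73 / 0.0406678 = 17.950319
|H| = 1 / sqrt(1 + 322.213952) = 0.0556231
|H|_dB = 20*log10(0.0556231) = -25.09 dB

fc = 0.0406678 Hz; |H(0.73 Hz)| = -25.09 dB


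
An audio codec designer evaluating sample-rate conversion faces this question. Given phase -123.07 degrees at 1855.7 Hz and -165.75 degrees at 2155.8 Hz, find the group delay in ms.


Group delay from phase difference:
tau = -d(phi)/d(omega)
d(phi) = -42.68 deg = -0.744907 rad
d(omega) = 2*pi*(2155.8 - 1855.7) = 1885.5839 rad/s
tau = -(-0.744907) / 1885.5839
    = 0.3951 ms

0.3951 ms


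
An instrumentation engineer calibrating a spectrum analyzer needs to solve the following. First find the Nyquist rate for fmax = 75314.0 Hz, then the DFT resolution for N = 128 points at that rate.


Step 1 — Nyquist sampling rate:
fs = 2 * fmax = 2 * 75314.0 = 150628.0 Hz

Step 2 — DFT bin spacing:
df = fs / N = 150628.0 / 128 = 1176.7812 Hz

1176.7812 Hz


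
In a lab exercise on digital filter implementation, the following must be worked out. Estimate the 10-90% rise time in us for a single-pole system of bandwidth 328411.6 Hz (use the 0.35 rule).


Rise time from bandwidth relationship:
tr = 0.35 / BW
   = 0.35 / 328411.6
   = 1.065735802e-06 s
   = 1.0657 us

1.0657 us


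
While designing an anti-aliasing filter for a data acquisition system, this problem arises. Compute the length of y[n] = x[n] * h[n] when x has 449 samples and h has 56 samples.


Linear convolution output length:
L = N + M - 1
  = 449 + 56 - 1
  = 504 samples

504


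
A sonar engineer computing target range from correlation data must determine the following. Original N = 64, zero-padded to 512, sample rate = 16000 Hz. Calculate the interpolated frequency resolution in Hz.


Frequency resolution after zero-padding:
N_padded = 64 * 8 = 512
df = fs / N_padded
   = 16000 / 512
   = 31.25 Hz

31.25 Hz


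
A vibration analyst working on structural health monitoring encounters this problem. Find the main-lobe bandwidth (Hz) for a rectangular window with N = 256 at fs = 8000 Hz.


Main lobe width for a rectangular window:
Width = 2 * fs / N
      = 2 * 8000 / 256
      = 16000 / 256
      = 62.5 Hz

62.5 Hz


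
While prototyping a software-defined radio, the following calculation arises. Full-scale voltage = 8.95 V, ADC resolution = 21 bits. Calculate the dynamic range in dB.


Dynamic range from full-scale to LSB:
V_min = V_max / 2^bits = 8.95 / 2^21
DR = 20 * log10(V_max / V_min)
   = 20 * log10(2^21)
   = 20 * 21 * log10(2)
   = 126.43 dB

126.43 dB


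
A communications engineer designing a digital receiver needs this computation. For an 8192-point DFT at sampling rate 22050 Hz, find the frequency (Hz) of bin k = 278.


Frequency of DFT bin k:
f_k = k * fs / N
    = 278 * 22050 / 8192
    = 6129900 / 8192
    = 748.279 Hz

748.279 Hz


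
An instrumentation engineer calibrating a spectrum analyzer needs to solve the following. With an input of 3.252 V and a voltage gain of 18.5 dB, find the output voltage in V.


Output voltage from dB gain:
V_out = V_in * 10^(gain_dB / 20)
      = 3.252 * 10^(18.5 / 20)
      = 3.252 * 8.413951
      = 27.3622 V

27.3622 V


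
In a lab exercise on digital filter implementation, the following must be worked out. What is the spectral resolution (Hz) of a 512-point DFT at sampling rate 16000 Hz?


DFT frequency resolution:
df = fs / N
   = 16000 / 512
   = 31.25 Hz

31.25 Hz


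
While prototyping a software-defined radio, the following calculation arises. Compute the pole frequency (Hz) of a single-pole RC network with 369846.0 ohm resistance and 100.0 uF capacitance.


Cutoff frequency of a first-order RC filter:
fc = 1 / (2 * pi * R * C)
C = 100.0 uF = 0.0001 F
fc = 1 / (2 * pi * 369846.0 * 0.0001)
   = 1 / 232.38109531191
   = 0.004303 Hz

0.004303 Hz


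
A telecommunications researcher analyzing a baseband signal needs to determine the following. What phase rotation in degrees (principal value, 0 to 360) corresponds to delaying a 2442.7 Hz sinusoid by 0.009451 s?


Phase shift from frequency and time delay:
phi = 360 * f * t_delay
    = 360 * 2442.7 * 0.009451
    = 8310.94 degrees
    mod 360 = 30.94 degrees

30.94 degrees


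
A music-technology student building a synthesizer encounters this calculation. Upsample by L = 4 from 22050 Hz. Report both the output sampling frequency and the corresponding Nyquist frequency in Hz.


Step 1 — output sample rate after interpolation by L:
fs_out = L * fs_in = 4 * 22050 = 88200 Hz

Step 2 — Nyquist frequency of the output stream:
f_Nyq = fs_out / 2 = 88200 / 2 = 44100.0 Hz

fs_out = 88200 Hz; f_Nyquist = 44100.0 Hz


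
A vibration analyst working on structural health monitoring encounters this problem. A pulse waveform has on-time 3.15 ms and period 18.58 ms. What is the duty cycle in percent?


Duty cycle as a percentage:
DC = (t_on / T) * 100
   = (3.15 / 18.58) * 100
   = 0.169537 * 100
   = 16.95 %

16.95 %


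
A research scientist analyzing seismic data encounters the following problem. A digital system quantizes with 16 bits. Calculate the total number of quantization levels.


Number of quantization levels = 2^N
= 2^16
= 65536

65536


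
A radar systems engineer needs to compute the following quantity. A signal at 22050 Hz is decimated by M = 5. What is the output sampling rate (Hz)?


Decimation reduces the sample rate:
fs_out = fs_in / M
       = 22050 / 5
       = 4410.0 Hz

4410.0 Hz


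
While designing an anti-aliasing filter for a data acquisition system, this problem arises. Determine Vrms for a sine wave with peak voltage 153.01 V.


RMS voltage for a sinusoidal waveform:
V_rms = V_peak / sqrt(2)
      = 153.01 / 1.414214
      = 108.194 V

108.194 V


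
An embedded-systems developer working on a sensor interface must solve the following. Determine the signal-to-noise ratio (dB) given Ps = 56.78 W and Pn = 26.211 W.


SNR in decibels:
SNR = 10 * log10(Ps / Pn)
    = 10 * log10(56.78 / 26.211)
    = 10 * log10(2.1663)
    = 10 * 0.3357
    = 3.36 dB

3.36 dB


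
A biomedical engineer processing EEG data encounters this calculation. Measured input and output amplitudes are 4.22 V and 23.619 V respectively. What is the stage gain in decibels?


Voltage gain in dB:
G = 20 * log10(Vout / Vin)
  = 20 * log10(23.619 / 4.22)
  = 20 * log10(5.596919)
  = 20 * 0.747949
  = 14.96 dB

14.96 dB


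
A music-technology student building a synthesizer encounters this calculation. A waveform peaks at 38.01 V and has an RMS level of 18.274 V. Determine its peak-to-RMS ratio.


Crest factor is the ratio of peak to RMS:
CF = V_peak / V_rms
   = 38.01 / 18.274
   = 2.08

2.08


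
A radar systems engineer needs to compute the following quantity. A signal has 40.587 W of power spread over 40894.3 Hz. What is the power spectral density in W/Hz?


Power spectral density:
PSD = P / BW
    = 40.587 / 40894.3
    = 0.00099249 W/Hz

0.00099249 W/Hz


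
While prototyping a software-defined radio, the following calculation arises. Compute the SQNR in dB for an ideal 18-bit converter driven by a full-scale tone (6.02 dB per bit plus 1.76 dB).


Theoretical SNR for a full-scale sinusoid:
SNR = 6.02 * N + 1.76
    = 6.02 * 18 + 1.76
    = 108.36 + 1.76
    = 110.12 dB

110.12 dB


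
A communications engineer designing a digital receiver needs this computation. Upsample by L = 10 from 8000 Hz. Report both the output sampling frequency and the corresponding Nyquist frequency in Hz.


Step 1 — output sample rate after interpolation by L:
fs_out = L * fs_in = 10 * 8000 = 80000 Hz

Step 2 — Nyquist frequency of the output stream:
f_Nyq = fs_out / 2 = 80000 / 2 = 40000.0 Hz

fs_out = 80000 Hz; f_Nyquist = 40000.0 Hz


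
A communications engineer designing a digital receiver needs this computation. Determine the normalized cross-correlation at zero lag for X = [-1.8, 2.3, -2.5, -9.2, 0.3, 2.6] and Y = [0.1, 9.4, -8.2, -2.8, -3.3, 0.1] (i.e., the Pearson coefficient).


Pearson correlation coefficient (population):
r = cov(X,Y) / (std(X) * std(Y))
Mean X = -1.3833, Mean Y = -0.7833
Cov(X,Y) = 10.078056
Std(X) = 3.974677, Std(Y) = 5.333359
r = 0.4754

0.4754


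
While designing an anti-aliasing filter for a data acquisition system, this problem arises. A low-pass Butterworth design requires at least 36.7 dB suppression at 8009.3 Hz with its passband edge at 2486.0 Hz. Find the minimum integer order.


Butterworth filter order formula:
n = log10(10^(A/10) - 1) / (2 * log10(f_stop/f_pass))
10^(36.7/10) - 1 = 4676.3514
f_stop/f_pass = 8009.3 / 2486.0 = 3.2218
n = 3.6114 -> ceil = 4

4


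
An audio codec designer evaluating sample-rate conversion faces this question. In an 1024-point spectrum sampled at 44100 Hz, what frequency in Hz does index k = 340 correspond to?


Frequency of DFT bin k:
f_k = k * fs / N
    = 340 * 44100 / 1024
    = 14994000 / 1024
    = 14642.578 Hz

14642.578 Hz


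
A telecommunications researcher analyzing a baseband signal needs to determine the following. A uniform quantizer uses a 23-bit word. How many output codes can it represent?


Number of quantization levels = 2^N
= 2^23
= 8388608

8388608


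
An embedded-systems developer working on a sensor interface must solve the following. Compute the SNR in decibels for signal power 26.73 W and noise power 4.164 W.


SNR in decibels:
SNR = 10 * log10(Ps / Pn)
    = 10 * log10(26.73 / 4.164)
    = 10 * log10(6.4193)
    = 10 * 0.8075
    = 8.07 dB

8.07 dB


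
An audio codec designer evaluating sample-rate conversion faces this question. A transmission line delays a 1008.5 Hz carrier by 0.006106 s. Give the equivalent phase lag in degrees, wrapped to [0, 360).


Phase shift from frequency and time delay:
phi = 360 * f * t_delay
    = 360 * 1008.5 * 0.006106
    = 2216.84 degrees
    mod 360 = 56.84 degrees

56.84 degrees


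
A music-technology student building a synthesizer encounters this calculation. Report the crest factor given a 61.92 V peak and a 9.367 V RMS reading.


Crest factor is the ratio of peak to RMS:
CF = V_peak / V_rms
   = 61.92 / 9.367
   = 6.6104

6.6104


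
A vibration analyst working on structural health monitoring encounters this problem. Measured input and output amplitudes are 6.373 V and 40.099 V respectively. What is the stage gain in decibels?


Voltage gain in dB:
G = 20 * log10(Vout / Vin)
  = 20 * log10(40.099 / 6.373)
  = 20 * log10(6.292013)
  = 20 * 0.79879
  = 15.98 dB

15.98 dB


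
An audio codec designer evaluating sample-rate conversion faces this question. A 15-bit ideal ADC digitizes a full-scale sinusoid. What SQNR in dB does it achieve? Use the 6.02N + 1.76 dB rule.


Theoretical SNR for a full-scale sinusoid:
SNR = 6.02 * N + 1.76
    = 6.02 * 15 + 1.76
    = 90.3 + 1.76
    = 92.06 dB

92.06 dB


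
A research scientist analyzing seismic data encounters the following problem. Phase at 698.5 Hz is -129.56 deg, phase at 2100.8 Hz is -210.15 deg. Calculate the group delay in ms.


Group delay from phase difference:
tau = -d(phi)/d(omega)
d(phi) = -80.59 deg = -1.406561 rad
d(omega) = 2*pi*(2100.8 - 698.5) = 8810.9108 rad/s
tau = -(-1.406561) / 8810.9108
    = 0.1596 ms

0.1596 ms


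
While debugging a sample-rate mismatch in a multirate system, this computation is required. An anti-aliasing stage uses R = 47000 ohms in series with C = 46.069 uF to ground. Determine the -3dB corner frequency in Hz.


Cutoff frequency of a first-order RC filter:
fc = 1 / (2 * pi * R * C)
C = 46.069 uF = 4.6069e-05 F
fc = 1 / (2 * pi * 47000 * 4.6069e-05)
   = 1 / 13.604623004073
   = 0.073504 Hz

0.073504 Hz


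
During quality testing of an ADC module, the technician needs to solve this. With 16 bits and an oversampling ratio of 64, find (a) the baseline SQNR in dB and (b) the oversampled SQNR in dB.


Step 1 — baseline SQNR at Nyquist:
SQNR_base = 6.02*N + 1.76
          = 6.02*16 + 1.76
          = 98.08 dB

Step 2 — oversampling processing gain:
G = 10*log10(OSR) = 10*log10(64) = 18.06 dB

Step 3 — total:
SQNR_total = 98.08 + 18.06 = 116.14 dB

Base SQNR = 98.08 dB; oversampled SQNR = 116.14 dB


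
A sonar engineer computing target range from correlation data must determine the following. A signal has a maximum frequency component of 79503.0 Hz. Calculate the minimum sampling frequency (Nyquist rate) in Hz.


The Nyquist rate is twice the maximum frequency component.
fs_min = 2 * fmax
      = 2 * 79503.0
      = 159006.0 Hz

159006.0


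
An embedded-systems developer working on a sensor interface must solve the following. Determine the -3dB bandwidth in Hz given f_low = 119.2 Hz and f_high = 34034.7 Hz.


Bandwidth is the difference of -3dB frequencies:
BW = f_high - f_low
   = 34034.7 - 119.2
   = 33915.5 Hz

33915.5 Hz


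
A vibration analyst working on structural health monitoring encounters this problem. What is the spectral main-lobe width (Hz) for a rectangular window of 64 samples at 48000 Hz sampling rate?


Main lobe width for a rectangular window:
Width = 2 * fs / N
      = 2 * 48000 / 64
      = 96000 / 64
      = 1500.0 Hz

1500.0 Hz


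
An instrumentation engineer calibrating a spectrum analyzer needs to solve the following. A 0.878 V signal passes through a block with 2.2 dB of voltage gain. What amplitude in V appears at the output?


Output voltage from dB gain:
V_out = V_in * 10^(gain_dB / 20)
      = 0.878 * 10^(2.2 / 20)
      = 0.878 * 1.28825
      = 1.1311 V

1.1311 V


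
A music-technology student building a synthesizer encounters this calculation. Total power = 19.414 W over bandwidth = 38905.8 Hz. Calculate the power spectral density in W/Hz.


Power spectral density:
PSD = P / BW
    = 19.414 / 38905.8
    = 0.000499 W/Hz

0.000499 W/Hz


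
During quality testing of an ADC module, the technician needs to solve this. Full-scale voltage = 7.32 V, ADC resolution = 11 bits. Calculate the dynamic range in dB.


Dynamic range from full-scale to LSB:
V_min = V_max / 2^bits = 7.32 / 2^11
DR = 20 * log10(V_max / V_min)
   = 20 * log10(2^11)
   = 20 * 11 * log10(2)
   = 66.23 dB

66.23 dB


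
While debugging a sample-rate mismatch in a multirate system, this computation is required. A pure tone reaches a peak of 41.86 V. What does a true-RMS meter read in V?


RMS voltage for a sinusoidal waveform:
V_rms = V_peak / sqrt(2)
      = 41.86 / 1.414214
      = 29.599 V

29.599 V


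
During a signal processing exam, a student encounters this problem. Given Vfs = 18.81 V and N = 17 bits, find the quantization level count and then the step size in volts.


Step 1 — number of quantization levels:
L = 2^N = 2^17 = 131072

Step 2 — LSB step size:
delta = Vfs / L
      = 18.81 / 131072
      = 0.00014351 V

Levels = 131072; step size = 0.00014351 V


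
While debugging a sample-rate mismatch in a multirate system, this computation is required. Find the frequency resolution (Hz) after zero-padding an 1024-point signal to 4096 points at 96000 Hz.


Frequency resolution after zero-padding:
N_padded = 1024 * 4 = 4096
df = fs / N_padded
   = 96000 / 4096
   = 23.4375 Hz

23.4375 Hz


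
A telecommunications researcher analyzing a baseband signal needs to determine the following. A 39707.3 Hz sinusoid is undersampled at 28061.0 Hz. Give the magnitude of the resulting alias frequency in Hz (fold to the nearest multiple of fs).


Compute the nearest integer multiple of fs to the signal:
n = round(39707.3 / 28061.0) = 1
f_alias = |39707.3 - 1 * 28061.0|
        = |39707.3 - 28061.0|
        = 11646.3 Hz

11646.3


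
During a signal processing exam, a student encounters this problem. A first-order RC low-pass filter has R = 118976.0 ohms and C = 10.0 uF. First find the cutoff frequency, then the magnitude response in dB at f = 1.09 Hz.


Step 1 — cutoff frequency:
fc = 1 / (2*pi*R*C)
C = 10.0 uF = 1e-05 F
fc = 1 / (2*pi*118976.0*1e-05)
   = 0.133771 Hz

Step 2 — magnitude at f = 1.09 Hz:
|H(f)| = 1 / sqrt(1 + (f/fc)^2)
f/fc = 1.09 / 0.133771 = 8.148253
|H| = 1 / sqrt(1 + 66.394027) = 0.1218118
|H|_dB = 20*log10(0.1218118) = -18.29 dB

fc = 0.133771 Hz; |H(1.09 Hz)| = -18.29 dB


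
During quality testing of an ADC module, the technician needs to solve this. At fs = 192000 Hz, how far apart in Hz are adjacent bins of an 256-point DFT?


DFT frequency resolution:
df = fs / N
   = 192000 / 256
   = 750.0 Hz

750.0 Hz


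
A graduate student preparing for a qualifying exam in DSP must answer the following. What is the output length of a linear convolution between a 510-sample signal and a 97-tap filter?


Linear convolution output length:
L = N + M - 1
  = 510 + 97 - 1
  = 606 samples

606


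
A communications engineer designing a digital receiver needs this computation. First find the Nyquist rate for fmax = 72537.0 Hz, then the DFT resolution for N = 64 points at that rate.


Step 1 — Nyquist sampling rate:
fs = 2 * fmax = 2 * 72537.0 = 145074.0 Hz

Step 2 — DFT bin spacing:
df = fs / N = 145074.0 / 64 = 2266.7812 Hz

2266.7812 Hz


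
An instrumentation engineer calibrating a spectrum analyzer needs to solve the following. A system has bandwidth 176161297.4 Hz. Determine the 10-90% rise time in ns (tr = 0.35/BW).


Rise time from bandwidth relationship:
tr = 0.35 / BW
   = 0.35 / 176161297.4
   = 1.986815522e-09 s
   = 1.9868 ns

1.9868 ns


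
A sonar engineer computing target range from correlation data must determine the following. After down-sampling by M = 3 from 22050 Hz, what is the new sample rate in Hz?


Decimation reduces the sample rate:
fs_out = fs_in / M
       = 22050 / 3
       = 7350.0 Hz

7350.0 Hz


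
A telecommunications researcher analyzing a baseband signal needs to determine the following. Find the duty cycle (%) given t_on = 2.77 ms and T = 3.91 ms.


Duty cycle as a percentage:
DC = (t_on / T) * 100
   = (2.77 / 3.91) * 100
   = 0.70844 * 100
   = 70.84 %

70.84 %


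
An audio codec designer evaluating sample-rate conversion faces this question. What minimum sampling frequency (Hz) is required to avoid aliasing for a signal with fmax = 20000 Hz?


The Nyquist rate is twice the maximum frequency component.
fs_min = 2 * fmax
      = 2 * 20000
      = 40000 Hz

40000


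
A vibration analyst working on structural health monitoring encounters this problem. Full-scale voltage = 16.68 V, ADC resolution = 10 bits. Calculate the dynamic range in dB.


Dynamic range from full-scale to LSB:
V_min = V_max / 2^bits = 16.68 / 2^10
DR = 20 * log10(V_max / V_min)
   = 20 * log10(2^10)
   = 20 * 10 * log10(2)
   = 60.21 dB

60.21 dB


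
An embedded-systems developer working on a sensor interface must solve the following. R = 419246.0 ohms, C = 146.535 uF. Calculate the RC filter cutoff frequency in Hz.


Cutoff frequency of a first-order RC filter:
fc = 1 / (2 * pi * R * C)
C = 146.535 uF = 0.000146535 F
fc = 1 / (2 * pi * 419246.0 * 0.000146535)
   = 1 / 386.0025420293
   = 0.002591 Hz

0.002591 Hz


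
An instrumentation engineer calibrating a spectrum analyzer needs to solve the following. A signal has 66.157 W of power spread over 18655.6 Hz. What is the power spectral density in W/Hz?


Power spectral density:
PSD = P / BW
    = 66.157 / 18655.6
    = 0.00354623 W/Hz

0.00354623 W/Hz


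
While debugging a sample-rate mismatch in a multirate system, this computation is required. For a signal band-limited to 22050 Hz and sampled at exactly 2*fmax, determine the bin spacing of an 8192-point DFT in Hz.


Step 1 — Nyquist sampling rate:
fs = 2 * fmax = 2 * 22050 = 44100 Hz

Step 2 — DFT bin spacing:
df = fs / N = 44100 / 8192 = 5.3833 Hz

5.3833 Hz


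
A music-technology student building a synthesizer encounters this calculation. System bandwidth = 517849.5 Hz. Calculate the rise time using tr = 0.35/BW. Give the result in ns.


Rise time from bandwidth relationship:
tr = 0.35 / BW
   = 0.35 / 517849.5
   = 6.758720439e-07 s
   = 675.872 ns

675.872 ns


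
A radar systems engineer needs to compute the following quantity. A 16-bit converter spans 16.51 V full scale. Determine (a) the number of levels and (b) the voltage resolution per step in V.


Step 1 — number of quantization levels:
L = 2^N = 2^16 = 65536

Step 2 — LSB step size:
delta = Vfs / L
      = 16.51 / 65536
      = 0.00025192 V

Levels = 65536; step size = 0.00025192 V


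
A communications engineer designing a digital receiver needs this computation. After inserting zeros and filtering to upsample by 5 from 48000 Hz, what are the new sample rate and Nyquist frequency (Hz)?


Step 1 — output sample rate after interpolation by L:
fs_out = L * fs_in = 5 * 48000 = 240000 Hz

Step 2 — Nyquist frequency of the output stream:
f_Nyq = fs_out / 2 = 240000 / 2 = 120000.0 Hz

fs_out = 240000 Hz; f_Nyquist = 120000.0 Hz


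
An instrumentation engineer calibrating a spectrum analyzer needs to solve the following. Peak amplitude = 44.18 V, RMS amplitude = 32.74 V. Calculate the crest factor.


Crest factor is the ratio of peak to RMS:
CF = V_peak / V_rms
   = 44.18 / 32.74
   = 1.3494

1.3494


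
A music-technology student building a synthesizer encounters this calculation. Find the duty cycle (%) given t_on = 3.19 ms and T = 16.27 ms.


Duty cycle as a percentage:
DC = (t_on / T) * 100
   = (3.19 / 16.27) * 100
   = 0.196066 * 100
   = 19.61 %

19.61 %


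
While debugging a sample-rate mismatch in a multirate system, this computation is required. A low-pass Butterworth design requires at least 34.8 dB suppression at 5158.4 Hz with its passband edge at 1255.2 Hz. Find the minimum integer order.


Butterworth filter order formula:
n = log10(10^(A/10) - 1) / (2 * log10(f_stop/f_pass))
10^(34.8/10) - 1 = 3018.9517
f_stop/f_pass = 5158.4 / 1255.2 = 4.1096
n = 2.8347 -> ceil = 3

3


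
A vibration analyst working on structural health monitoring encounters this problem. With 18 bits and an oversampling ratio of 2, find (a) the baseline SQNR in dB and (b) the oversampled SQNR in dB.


Step 1 — baseline SQNR at Nyquist:
SQNR_base = 6.02*N + 1.76
          = 6.02*18 + 1.76
          = 110.12 dB

Step 2 — oversampling processing gain:
G = 10*log10(OSR) = 10*log10(2) = 3.01 dB

Step 3 — total:
SQNR_total = 110.12 + 3.01 = 113.13 dB

Base SQNR = 110.12 dB; oversampled SQNR = 113.13 dB


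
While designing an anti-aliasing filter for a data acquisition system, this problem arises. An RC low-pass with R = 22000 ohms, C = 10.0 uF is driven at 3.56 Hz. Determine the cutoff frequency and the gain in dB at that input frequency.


Step 1 — cutoff frequency:
fc = 1 / (2*pi*R*C)
C = 10.0 uF = 1e-05 F
fc = 1 / (2*pi*22000*1e-05)
   = 0.723432 Hz

Step 2 — magnitude at f = 3.56 Hz:
|H(f)| = 1 / sqrt(1 + (f/fc)^2)
f/fc = 3.56 / 0.723432 = 4.920988
|H| = 1 / sqrt(1 + 24.216123) = 0.1991411
|H|_dB = 20*log10(0.1991411) = -14.02 dB

fc = 0.723432 Hz; |H(3.56 Hz)| = -14.02 dB


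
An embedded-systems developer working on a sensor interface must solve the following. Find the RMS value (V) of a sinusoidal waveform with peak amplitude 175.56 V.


RMS voltage for a sinusoidal waveform:
V_rms = V_peak / sqrt(2)
      = 175.56 / 1.414214
      = 124.14 V

124.14 V


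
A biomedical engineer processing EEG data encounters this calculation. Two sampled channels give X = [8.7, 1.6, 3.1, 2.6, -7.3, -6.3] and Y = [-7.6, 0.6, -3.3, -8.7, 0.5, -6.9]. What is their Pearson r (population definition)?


Pearson correlation coefficient (population):
r = cov(X,Y) / (std(X) * std(Y))
Mean X = 0.4, Mean Y = -4.2333
Cov(X,Y) = -8.005
Std(X) = 5.577335, Std(Y) = 3.764601
r = -0.3813

-0.3813


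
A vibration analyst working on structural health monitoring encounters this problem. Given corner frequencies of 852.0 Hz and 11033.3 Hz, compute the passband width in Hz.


Bandwidth is the difference of -3dB frequencies:
BW = f_high - f_low
   = 11033.3 - 852.0
   = 10181.3 Hz

10181.3 Hz


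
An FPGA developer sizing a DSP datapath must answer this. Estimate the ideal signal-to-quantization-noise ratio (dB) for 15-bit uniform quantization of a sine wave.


Theoretical SNR for a full-scale sinusoid:
SNR = 6.02 * N + 1.76
    = 6.02 * 15 + 1.76
    = 90.3 + 1.76
    = 92.06 dB

92.06 dB


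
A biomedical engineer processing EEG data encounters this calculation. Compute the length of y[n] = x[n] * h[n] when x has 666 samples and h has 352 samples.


Linear convolution output length:
L = N + M - 1
  = 666 + 352 - 1
  = 1017 samples

1017


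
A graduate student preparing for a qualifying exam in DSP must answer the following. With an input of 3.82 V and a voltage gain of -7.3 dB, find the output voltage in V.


Output voltage from dB gain:
V_out = V_in * 10^(gain_dB / 20)
      = 3.82 * 10^(-7.3 / 20)
      = 3.82 * 0.431519
      = 1.6484 V

1.6484 V


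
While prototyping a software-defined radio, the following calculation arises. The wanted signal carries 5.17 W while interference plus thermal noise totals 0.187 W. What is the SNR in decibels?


SNR in decibels:
SNR = 10 * log10(Ps / Pn)
    = 10 * log10(5.17 / 0.187)
    = 10 * log10(27.6471)
    = 10 * 1.4416
    = 14.42 dB

14.42 dB


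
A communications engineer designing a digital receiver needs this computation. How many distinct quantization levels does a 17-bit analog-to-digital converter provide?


Number of quantization levels = 2^N
= 2^17
= 131072

131072


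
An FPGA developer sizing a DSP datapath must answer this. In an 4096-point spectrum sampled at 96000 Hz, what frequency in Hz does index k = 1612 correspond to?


Frequency of DFT bin k:
f_k = k * fs / N
    = 1612 * 96000 / 4096
    = 154752000 / 4096
    = 37781.25 Hz

37781.25 Hz


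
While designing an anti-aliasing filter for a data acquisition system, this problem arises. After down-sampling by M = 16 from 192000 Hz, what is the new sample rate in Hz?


Decimation reduces the sample rate:
fs_out = fs_in / M
       = 192000 / 16
       = 12000.0 Hz

12000.0 Hz
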